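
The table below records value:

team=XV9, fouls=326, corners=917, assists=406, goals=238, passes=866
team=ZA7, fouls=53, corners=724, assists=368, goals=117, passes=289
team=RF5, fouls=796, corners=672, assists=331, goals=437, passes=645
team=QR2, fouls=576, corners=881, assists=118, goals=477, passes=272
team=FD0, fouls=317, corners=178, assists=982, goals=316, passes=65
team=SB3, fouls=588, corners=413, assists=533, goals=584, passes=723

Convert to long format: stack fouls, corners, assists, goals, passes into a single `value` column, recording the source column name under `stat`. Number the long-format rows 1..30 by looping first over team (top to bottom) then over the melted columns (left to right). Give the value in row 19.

477

30 rows total (6 × 5). Row 19: index ⌊(19-1)/5⌋ = 3 into team → QR2; (19-1) mod 5 = 3 into the melted columns → goals.
So row 19 is (QR2, goals, 477); value = 477.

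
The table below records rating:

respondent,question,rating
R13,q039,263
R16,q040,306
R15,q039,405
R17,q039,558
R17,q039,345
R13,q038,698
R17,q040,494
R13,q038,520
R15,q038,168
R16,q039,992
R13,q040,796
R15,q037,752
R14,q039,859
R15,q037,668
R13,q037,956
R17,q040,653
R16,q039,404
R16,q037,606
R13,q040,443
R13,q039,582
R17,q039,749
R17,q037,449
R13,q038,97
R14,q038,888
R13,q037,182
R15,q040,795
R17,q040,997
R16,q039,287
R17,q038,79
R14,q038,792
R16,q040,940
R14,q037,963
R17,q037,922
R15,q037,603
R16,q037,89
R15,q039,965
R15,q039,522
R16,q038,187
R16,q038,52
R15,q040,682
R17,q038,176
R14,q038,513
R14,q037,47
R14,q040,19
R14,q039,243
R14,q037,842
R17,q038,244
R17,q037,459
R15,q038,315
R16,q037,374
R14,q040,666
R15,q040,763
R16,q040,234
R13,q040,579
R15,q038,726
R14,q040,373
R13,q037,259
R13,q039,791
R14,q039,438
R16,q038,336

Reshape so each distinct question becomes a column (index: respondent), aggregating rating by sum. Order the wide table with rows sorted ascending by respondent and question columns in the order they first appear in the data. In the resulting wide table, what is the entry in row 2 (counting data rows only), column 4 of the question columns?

With rows sorted ascending by respondent, row 2 is respondent=R14. question columns in first-appearance order: q039, q040, q038, q037; column 4 is q037.
Long rows with respondent=R14, question=q037: 963 + 47 + 842 = 1852.

1852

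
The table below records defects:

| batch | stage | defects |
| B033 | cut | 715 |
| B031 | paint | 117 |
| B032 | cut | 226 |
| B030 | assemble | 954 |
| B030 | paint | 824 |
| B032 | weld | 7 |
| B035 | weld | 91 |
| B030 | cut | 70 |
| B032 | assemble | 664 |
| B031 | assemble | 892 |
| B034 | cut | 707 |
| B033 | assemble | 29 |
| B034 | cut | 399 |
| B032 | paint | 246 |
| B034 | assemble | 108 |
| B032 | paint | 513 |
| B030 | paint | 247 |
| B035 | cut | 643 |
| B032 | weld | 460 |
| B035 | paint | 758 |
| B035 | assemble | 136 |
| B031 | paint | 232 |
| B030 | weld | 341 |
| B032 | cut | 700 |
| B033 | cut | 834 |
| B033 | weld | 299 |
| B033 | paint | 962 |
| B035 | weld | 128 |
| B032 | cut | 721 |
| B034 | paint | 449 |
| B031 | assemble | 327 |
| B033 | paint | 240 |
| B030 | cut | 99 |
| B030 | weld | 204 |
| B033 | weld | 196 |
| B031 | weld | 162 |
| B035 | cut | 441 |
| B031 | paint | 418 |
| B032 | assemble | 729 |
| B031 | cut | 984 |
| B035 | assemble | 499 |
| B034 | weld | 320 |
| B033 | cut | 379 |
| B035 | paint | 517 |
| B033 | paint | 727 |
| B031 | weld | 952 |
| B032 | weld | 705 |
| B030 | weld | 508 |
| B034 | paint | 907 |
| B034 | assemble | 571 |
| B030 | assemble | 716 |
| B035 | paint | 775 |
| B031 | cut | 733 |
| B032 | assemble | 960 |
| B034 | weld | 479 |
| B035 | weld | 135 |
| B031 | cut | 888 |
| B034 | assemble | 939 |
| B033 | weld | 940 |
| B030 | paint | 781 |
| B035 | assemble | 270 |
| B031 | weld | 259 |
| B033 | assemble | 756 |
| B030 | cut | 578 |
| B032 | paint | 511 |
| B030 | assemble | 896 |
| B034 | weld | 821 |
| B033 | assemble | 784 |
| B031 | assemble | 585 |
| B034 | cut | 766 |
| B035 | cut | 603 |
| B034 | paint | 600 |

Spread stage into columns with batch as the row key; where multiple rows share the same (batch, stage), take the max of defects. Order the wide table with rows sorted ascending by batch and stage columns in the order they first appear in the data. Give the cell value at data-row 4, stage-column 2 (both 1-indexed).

962

With rows sorted ascending by batch, row 4 is batch=B033. stage columns in first-appearance order: cut, paint, assemble, weld; column 2 is paint.
Long rows with batch=B033, stage=paint: max(962, 240, 727) = 962.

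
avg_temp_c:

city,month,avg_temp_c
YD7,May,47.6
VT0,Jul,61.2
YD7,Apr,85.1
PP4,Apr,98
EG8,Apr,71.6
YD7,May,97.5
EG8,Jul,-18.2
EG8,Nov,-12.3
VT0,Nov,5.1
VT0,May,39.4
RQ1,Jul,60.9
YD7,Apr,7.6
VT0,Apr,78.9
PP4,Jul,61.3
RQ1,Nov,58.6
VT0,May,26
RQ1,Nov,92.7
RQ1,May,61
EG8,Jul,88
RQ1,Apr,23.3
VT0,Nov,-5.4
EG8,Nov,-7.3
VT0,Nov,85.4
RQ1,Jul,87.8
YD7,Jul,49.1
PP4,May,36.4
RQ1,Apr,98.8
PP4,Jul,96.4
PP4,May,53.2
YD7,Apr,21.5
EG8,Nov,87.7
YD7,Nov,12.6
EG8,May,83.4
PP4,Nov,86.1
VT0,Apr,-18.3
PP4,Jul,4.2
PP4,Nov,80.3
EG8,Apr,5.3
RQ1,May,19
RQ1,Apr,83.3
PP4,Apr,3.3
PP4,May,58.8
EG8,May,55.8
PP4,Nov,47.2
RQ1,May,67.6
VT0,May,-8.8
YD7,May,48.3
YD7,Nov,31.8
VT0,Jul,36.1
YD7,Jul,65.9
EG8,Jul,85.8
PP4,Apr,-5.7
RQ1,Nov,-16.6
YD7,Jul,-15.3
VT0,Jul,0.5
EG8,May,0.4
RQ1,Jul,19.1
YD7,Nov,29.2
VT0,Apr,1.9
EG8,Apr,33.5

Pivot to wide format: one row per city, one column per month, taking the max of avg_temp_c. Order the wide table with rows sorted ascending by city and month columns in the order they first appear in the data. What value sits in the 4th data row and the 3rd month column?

78.9

With rows sorted ascending by city, row 4 is city=VT0. month columns in first-appearance order: May, Jul, Apr, Nov; column 3 is Apr.
Long rows with city=VT0, month=Apr: max(78.9, -18.3, 1.9) = 78.9.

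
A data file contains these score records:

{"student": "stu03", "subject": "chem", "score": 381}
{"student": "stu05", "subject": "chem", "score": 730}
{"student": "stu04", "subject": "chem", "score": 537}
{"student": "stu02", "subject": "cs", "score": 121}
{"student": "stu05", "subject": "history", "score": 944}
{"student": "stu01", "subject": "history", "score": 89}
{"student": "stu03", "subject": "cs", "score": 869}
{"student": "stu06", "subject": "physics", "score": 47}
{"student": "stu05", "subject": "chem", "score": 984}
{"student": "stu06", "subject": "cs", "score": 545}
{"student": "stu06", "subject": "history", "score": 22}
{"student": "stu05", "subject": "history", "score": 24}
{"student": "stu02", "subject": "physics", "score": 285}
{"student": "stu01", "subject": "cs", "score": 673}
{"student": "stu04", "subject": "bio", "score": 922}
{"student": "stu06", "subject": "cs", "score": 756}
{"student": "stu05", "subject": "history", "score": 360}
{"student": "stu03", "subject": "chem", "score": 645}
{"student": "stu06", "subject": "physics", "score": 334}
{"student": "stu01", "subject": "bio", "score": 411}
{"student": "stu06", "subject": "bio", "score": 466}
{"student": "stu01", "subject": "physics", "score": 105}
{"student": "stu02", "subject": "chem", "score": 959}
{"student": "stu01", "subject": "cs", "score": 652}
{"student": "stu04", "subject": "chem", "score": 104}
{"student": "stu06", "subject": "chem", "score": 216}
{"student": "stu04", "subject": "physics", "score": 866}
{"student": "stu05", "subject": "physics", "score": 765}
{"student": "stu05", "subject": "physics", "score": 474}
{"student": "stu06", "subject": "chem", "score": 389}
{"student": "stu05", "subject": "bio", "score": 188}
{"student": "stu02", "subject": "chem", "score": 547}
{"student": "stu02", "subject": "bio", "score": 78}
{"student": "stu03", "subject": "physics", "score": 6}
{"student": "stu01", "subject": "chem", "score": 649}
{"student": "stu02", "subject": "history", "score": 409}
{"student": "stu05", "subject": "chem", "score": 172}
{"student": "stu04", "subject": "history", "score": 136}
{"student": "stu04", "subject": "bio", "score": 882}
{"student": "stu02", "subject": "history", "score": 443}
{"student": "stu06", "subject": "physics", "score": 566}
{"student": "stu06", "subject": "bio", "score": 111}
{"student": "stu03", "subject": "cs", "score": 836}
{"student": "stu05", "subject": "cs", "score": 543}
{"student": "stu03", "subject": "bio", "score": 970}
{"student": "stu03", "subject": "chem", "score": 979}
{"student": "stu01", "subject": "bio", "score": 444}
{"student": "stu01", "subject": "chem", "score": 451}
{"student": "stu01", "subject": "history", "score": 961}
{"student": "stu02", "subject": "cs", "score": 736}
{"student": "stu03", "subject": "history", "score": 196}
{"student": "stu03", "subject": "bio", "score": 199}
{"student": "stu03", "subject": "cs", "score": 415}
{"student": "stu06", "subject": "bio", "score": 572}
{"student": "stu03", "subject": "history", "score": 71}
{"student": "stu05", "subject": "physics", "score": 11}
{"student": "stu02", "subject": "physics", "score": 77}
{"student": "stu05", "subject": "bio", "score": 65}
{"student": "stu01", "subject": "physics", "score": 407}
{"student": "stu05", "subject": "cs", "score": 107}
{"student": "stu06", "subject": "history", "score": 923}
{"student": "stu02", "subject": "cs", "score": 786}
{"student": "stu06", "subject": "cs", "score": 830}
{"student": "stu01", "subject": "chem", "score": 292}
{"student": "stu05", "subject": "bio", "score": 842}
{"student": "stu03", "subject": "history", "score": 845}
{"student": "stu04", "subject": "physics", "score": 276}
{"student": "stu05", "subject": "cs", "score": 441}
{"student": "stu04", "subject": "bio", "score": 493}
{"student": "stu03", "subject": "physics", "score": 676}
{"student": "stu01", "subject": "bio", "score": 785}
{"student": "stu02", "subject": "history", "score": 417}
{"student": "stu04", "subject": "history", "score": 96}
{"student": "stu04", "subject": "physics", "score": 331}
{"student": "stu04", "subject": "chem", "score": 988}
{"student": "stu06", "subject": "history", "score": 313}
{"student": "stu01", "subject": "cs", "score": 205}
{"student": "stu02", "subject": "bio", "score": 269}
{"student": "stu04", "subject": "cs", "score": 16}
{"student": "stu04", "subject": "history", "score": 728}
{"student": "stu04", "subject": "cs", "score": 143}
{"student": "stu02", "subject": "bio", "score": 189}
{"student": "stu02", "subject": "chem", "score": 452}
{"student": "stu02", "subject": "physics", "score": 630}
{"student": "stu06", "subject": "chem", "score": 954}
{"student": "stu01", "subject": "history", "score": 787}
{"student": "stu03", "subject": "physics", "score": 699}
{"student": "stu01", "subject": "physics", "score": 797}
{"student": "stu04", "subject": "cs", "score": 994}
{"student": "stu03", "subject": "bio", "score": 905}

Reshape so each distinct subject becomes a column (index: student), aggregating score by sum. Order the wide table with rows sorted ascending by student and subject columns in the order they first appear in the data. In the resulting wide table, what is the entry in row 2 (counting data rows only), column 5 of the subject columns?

536

With rows sorted ascending by student, row 2 is student=stu02. subject columns in first-appearance order: chem, cs, history, physics, bio; column 5 is bio.
Long rows with student=stu02, subject=bio: 78 + 269 + 189 = 536.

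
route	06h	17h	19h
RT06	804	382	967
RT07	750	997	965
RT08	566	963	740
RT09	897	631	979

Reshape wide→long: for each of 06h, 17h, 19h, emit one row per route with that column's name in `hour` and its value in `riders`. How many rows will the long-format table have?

4 route values × 3 melted columns = 12 rows.

12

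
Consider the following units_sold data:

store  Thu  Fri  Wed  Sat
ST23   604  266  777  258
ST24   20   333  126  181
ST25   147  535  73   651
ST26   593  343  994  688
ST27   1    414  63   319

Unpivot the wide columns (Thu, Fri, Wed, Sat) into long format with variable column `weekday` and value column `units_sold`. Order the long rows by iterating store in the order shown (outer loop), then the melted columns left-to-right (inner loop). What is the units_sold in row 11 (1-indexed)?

73

20 rows total (5 × 4). Row 11: index ⌊(11-1)/4⌋ = 2 into store → ST25; (11-1) mod 4 = 2 into the melted columns → Wed.
So row 11 is (ST25, Wed, 73); units_sold = 73.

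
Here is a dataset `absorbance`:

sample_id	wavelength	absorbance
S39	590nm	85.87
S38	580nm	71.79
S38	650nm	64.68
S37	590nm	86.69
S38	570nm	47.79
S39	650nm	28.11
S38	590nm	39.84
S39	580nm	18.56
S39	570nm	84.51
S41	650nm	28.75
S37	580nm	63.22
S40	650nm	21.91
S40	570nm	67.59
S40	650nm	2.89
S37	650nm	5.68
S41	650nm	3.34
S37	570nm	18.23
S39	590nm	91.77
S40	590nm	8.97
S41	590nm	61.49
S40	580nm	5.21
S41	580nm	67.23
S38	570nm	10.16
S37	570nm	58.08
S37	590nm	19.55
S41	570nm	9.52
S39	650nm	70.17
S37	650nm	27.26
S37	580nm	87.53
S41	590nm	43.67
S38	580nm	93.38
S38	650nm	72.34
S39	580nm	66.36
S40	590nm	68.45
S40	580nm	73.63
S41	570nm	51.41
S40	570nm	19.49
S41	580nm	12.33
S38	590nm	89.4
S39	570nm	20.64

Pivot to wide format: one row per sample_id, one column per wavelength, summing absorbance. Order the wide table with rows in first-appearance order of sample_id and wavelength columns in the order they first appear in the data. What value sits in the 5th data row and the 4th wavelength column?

87.08

With rows in first-appearance order of sample_id, row 5 is sample_id=S40. wavelength columns in first-appearance order: 590nm, 580nm, 650nm, 570nm; column 4 is 570nm.
Long rows with sample_id=S40, wavelength=570nm: 67.59 + 19.49 = 87.08.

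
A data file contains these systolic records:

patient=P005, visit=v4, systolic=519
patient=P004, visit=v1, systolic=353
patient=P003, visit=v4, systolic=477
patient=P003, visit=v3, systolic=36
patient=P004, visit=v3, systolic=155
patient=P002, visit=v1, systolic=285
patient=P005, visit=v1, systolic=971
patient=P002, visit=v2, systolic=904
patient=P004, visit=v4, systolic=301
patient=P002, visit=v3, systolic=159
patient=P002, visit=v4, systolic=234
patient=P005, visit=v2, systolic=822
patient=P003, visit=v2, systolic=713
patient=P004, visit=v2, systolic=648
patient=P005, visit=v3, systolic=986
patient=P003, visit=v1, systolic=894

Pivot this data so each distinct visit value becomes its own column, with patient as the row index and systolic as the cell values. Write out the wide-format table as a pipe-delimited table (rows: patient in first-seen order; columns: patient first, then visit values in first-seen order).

Columns: patient plus the 4 distinct visit values (v4, v1, v3, v2).
For example, row P005 column v4 takes systolic=519 from the long row (P005, v4).

| patient | v4 | v1 | v3 | v2 |
| P005 | 519 | 971 | 986 | 822 |
| P004 | 301 | 353 | 155 | 648 |
| P003 | 477 | 894 | 36 | 713 |
| P002 | 234 | 285 | 159 | 904 |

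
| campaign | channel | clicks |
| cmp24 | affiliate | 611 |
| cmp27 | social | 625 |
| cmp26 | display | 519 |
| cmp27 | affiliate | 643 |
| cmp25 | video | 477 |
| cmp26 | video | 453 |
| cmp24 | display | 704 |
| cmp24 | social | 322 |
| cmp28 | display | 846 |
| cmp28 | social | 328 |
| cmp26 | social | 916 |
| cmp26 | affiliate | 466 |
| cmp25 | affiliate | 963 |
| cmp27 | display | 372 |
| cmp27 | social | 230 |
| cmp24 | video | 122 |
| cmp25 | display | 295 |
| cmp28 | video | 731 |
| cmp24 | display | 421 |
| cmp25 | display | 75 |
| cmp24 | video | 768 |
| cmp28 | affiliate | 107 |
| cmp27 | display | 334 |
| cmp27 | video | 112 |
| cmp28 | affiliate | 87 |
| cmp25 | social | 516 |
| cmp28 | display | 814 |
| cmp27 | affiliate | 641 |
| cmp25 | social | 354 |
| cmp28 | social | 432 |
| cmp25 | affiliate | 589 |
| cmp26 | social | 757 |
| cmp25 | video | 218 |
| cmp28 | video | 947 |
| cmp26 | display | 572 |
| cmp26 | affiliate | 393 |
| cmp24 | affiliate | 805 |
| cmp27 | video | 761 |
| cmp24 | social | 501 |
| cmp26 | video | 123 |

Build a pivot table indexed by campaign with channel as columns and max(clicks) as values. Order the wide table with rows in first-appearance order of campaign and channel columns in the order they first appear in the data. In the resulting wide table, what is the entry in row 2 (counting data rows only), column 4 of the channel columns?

With rows in first-appearance order of campaign, row 2 is campaign=cmp27. channel columns in first-appearance order: affiliate, social, display, video; column 4 is video.
Long rows with campaign=cmp27, channel=video: max(112, 761) = 761.

761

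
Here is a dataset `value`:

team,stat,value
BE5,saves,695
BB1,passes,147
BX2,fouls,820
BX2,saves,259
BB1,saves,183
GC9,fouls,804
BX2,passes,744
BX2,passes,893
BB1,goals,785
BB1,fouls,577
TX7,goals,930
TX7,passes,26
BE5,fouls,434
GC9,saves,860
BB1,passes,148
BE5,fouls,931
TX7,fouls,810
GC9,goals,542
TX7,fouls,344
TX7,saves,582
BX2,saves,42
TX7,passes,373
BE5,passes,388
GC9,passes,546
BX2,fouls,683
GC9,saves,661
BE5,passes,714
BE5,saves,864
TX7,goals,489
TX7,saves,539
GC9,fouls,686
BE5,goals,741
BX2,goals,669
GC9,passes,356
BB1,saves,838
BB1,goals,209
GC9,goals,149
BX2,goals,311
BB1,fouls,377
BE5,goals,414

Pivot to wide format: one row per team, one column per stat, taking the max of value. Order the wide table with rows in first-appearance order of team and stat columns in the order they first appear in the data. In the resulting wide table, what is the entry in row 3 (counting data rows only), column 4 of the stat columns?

With rows in first-appearance order of team, row 3 is team=BX2. stat columns in first-appearance order: saves, passes, fouls, goals; column 4 is goals.
Long rows with team=BX2, stat=goals: max(669, 311) = 669.

669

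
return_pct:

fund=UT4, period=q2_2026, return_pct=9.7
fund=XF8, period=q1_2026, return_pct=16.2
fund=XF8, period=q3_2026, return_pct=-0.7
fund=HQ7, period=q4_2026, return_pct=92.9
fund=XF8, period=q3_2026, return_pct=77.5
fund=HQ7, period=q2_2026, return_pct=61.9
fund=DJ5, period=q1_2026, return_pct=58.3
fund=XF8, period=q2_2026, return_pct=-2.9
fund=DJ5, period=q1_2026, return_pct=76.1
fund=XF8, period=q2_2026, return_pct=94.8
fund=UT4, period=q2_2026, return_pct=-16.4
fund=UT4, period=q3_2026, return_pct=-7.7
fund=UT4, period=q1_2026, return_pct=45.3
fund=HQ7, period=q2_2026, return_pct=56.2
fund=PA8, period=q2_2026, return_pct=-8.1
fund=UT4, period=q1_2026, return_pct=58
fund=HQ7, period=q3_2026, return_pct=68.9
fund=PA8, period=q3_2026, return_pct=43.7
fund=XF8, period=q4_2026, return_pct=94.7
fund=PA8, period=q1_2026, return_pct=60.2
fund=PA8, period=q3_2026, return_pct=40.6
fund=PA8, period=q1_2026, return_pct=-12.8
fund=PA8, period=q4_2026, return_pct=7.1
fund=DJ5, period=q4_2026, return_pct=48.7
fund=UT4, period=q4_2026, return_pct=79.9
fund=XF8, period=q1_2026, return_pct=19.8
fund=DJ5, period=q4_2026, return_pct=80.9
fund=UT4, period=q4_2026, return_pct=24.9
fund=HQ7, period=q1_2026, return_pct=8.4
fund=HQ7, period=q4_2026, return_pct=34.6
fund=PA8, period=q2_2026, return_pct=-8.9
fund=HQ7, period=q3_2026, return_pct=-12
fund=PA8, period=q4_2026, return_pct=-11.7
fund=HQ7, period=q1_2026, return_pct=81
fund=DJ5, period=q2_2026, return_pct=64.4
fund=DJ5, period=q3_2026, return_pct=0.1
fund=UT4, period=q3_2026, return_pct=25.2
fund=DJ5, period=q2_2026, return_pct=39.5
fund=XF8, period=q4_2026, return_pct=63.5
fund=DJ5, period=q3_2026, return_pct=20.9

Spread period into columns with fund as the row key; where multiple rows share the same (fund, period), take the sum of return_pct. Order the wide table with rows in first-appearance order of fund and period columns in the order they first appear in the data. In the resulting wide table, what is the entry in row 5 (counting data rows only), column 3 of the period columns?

84.3

With rows in first-appearance order of fund, row 5 is fund=PA8. period columns in first-appearance order: q2_2026, q1_2026, q3_2026, q4_2026; column 3 is q3_2026.
Long rows with fund=PA8, period=q3_2026: 43.7 + 40.6 = 84.3.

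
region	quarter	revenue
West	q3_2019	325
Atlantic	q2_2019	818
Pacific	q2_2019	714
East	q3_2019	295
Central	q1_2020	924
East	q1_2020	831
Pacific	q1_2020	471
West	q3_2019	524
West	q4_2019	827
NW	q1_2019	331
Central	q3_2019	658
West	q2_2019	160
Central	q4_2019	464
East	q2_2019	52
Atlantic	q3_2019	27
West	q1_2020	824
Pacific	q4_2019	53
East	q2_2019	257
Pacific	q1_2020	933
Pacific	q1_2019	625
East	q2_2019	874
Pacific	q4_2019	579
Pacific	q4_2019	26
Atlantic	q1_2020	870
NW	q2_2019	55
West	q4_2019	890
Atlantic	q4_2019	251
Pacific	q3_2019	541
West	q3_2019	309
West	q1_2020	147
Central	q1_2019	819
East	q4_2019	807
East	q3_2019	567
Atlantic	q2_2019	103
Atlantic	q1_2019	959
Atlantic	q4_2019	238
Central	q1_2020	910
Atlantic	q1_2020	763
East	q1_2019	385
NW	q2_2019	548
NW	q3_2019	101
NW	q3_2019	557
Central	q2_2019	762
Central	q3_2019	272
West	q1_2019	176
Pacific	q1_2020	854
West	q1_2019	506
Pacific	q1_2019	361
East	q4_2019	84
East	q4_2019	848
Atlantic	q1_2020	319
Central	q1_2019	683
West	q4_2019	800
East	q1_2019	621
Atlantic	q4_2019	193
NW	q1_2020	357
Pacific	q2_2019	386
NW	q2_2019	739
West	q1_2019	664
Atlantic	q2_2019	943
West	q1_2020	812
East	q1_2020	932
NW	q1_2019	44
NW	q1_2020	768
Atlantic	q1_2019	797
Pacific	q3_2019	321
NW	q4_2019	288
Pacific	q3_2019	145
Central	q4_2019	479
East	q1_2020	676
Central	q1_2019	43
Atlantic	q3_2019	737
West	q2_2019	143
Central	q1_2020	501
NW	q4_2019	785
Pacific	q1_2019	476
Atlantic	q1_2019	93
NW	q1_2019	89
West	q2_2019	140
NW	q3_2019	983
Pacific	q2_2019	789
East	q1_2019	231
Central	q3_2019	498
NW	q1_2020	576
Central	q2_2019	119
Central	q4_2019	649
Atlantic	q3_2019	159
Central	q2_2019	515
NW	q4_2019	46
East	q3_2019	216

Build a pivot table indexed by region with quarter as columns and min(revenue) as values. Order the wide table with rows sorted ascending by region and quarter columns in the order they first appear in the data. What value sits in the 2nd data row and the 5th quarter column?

With rows sorted ascending by region, row 2 is region=Central. quarter columns in first-appearance order: q3_2019, q2_2019, q1_2020, q4_2019, q1_2019; column 5 is q1_2019.
Long rows with region=Central, quarter=q1_2019: min(819, 683, 43) = 43.

43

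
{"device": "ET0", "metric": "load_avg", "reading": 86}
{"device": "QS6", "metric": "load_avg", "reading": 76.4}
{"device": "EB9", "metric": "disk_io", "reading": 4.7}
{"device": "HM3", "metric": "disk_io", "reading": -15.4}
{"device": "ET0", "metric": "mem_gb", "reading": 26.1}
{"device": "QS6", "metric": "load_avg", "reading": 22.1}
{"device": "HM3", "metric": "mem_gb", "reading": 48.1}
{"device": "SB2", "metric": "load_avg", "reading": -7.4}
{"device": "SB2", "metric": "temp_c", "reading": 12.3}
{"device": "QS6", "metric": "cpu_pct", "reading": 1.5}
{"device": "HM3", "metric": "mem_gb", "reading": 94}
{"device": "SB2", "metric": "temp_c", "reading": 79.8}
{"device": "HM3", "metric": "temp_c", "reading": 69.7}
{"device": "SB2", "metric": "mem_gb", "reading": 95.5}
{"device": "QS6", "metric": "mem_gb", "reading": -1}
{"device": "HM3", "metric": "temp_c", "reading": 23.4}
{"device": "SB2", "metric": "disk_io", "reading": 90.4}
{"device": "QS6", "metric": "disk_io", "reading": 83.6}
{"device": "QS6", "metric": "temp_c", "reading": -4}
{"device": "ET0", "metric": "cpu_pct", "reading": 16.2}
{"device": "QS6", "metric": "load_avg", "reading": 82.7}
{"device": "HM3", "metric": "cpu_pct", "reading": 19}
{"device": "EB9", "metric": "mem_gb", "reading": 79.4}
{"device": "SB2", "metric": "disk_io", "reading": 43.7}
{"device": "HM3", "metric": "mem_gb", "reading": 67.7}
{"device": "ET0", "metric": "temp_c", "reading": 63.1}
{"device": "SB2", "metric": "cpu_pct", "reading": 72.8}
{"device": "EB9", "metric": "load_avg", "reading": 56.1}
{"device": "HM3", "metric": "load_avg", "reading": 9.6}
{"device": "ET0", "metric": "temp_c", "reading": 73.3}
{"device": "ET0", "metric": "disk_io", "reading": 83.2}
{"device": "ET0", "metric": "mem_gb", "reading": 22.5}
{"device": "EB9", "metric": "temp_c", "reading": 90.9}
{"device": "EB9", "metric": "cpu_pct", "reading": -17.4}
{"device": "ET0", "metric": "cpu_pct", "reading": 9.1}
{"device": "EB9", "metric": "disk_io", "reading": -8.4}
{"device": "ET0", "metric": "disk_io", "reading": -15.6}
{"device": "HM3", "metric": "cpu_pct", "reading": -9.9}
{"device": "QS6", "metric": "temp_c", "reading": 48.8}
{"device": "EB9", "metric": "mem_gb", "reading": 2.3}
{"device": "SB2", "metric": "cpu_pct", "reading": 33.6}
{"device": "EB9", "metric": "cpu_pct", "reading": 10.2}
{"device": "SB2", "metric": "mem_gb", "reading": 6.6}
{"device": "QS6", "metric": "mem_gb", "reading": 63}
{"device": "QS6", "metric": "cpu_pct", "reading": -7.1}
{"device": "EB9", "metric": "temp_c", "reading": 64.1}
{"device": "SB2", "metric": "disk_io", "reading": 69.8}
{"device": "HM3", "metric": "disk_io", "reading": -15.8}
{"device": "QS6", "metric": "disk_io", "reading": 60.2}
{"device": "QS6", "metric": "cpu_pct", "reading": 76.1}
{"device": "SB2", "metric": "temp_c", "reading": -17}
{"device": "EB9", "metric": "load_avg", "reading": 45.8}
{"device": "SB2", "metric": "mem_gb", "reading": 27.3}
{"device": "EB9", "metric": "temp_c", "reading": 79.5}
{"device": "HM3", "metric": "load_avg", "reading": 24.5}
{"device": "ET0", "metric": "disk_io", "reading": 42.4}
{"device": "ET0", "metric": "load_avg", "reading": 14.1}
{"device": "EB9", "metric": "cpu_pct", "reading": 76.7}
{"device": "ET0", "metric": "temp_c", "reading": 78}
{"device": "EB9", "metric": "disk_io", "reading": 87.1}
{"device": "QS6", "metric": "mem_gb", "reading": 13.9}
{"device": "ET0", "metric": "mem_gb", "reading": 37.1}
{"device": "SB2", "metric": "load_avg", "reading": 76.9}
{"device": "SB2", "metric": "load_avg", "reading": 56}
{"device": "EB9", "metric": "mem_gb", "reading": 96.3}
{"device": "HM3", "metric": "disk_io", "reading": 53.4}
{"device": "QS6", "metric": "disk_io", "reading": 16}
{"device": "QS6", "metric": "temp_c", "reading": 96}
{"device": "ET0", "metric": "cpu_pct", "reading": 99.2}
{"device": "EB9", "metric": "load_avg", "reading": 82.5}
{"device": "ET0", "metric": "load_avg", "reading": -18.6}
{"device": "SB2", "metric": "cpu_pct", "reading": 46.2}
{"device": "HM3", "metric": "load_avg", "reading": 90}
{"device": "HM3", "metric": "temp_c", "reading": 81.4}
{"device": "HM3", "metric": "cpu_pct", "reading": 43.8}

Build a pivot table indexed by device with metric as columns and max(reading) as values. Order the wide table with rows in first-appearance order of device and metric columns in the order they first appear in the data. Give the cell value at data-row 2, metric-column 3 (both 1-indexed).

With rows in first-appearance order of device, row 2 is device=QS6. metric columns in first-appearance order: load_avg, disk_io, mem_gb, temp_c, cpu_pct; column 3 is mem_gb.
Long rows with device=QS6, metric=mem_gb: max(-1, 63, 13.9) = 63.

63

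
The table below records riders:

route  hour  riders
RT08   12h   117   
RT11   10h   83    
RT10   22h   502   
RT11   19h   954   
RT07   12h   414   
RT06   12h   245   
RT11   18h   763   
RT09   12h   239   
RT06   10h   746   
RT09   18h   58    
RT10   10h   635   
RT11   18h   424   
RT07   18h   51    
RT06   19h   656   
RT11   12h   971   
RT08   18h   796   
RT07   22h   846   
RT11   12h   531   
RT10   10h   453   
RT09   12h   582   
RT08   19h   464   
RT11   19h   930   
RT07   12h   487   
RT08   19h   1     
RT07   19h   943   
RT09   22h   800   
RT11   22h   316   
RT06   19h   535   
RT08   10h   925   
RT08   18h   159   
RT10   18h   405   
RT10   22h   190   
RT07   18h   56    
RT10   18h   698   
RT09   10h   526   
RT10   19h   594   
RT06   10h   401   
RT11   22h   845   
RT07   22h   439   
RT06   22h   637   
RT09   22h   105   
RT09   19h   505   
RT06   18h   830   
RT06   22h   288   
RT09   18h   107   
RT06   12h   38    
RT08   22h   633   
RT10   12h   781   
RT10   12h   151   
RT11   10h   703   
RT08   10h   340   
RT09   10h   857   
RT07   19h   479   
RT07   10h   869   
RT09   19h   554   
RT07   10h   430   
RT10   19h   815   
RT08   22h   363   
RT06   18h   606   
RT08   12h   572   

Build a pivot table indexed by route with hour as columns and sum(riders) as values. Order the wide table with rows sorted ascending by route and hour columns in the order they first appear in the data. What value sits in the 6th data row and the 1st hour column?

With rows sorted ascending by route, row 6 is route=RT11. hour columns in first-appearance order: 12h, 10h, 22h, 19h, 18h; column 1 is 12h.
Long rows with route=RT11, hour=12h: 971 + 531 = 1502.

1502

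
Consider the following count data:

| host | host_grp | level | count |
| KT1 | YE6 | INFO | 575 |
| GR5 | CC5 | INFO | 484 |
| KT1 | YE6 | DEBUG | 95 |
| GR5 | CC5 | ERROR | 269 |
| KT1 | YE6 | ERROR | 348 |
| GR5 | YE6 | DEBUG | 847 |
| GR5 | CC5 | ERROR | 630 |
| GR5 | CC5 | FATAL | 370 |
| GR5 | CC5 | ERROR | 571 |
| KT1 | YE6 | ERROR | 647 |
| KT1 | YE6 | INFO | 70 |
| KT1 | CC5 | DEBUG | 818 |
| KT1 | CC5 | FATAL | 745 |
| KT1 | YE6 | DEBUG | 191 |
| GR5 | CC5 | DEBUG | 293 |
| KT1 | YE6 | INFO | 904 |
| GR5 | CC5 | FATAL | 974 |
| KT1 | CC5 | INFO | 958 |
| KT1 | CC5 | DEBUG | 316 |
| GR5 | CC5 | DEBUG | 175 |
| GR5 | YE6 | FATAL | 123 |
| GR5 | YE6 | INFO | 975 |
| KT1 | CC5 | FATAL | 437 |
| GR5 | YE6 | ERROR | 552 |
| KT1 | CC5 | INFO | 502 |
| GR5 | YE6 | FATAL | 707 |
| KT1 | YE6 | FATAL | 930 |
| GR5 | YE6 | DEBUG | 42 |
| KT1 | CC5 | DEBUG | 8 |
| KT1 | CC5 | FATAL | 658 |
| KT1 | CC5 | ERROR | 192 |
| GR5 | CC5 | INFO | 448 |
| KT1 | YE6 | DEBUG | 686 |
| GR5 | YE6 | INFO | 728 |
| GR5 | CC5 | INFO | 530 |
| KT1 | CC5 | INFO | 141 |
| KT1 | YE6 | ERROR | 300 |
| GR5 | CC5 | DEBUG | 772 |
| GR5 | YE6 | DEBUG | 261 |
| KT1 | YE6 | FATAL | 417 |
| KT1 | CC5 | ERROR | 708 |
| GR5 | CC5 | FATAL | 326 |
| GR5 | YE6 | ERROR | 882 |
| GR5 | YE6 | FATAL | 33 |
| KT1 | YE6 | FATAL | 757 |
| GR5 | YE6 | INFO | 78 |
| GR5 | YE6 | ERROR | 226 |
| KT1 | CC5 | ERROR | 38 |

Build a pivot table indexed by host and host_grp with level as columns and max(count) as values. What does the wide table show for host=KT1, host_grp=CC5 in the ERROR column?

Rows with host=KT1, host_grp=CC5 and level=ERROR: count values are 192, 708, 38.
max(192, 708, 38) = 708.

708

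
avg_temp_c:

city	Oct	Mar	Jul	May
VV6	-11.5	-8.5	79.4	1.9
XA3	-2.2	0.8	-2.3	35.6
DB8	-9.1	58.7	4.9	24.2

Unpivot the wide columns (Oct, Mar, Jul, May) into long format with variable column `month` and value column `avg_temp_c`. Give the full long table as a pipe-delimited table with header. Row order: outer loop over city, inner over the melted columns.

Each (city, column) pair becomes one row: 3 × 4 = 12 rows.
For example, (VV6, Oct) → avg_temp_c=-11.5.

| city | month | avg_temp_c |
| VV6 | Oct | -11.5 |
| VV6 | Mar | -8.5 |
| VV6 | Jul | 79.4 |
| VV6 | May | 1.9 |
| XA3 | Oct | -2.2 |
| XA3 | Mar | 0.8 |
| XA3 | Jul | -2.3 |
| XA3 | May | 35.6 |
| DB8 | Oct | -9.1 |
| DB8 | Mar | 58.7 |
| DB8 | Jul | 4.9 |
| DB8 | May | 24.2 |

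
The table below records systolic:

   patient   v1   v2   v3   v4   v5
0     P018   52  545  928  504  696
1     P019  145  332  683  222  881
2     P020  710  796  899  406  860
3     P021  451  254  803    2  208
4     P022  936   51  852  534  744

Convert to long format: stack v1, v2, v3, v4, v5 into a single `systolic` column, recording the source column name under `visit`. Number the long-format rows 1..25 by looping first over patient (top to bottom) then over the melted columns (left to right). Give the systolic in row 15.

25 rows total (5 × 5). Row 15: index ⌊(15-1)/5⌋ = 2 into patient → P020; (15-1) mod 5 = 4 into the melted columns → v5.
So row 15 is (P020, v5, 860); systolic = 860.

860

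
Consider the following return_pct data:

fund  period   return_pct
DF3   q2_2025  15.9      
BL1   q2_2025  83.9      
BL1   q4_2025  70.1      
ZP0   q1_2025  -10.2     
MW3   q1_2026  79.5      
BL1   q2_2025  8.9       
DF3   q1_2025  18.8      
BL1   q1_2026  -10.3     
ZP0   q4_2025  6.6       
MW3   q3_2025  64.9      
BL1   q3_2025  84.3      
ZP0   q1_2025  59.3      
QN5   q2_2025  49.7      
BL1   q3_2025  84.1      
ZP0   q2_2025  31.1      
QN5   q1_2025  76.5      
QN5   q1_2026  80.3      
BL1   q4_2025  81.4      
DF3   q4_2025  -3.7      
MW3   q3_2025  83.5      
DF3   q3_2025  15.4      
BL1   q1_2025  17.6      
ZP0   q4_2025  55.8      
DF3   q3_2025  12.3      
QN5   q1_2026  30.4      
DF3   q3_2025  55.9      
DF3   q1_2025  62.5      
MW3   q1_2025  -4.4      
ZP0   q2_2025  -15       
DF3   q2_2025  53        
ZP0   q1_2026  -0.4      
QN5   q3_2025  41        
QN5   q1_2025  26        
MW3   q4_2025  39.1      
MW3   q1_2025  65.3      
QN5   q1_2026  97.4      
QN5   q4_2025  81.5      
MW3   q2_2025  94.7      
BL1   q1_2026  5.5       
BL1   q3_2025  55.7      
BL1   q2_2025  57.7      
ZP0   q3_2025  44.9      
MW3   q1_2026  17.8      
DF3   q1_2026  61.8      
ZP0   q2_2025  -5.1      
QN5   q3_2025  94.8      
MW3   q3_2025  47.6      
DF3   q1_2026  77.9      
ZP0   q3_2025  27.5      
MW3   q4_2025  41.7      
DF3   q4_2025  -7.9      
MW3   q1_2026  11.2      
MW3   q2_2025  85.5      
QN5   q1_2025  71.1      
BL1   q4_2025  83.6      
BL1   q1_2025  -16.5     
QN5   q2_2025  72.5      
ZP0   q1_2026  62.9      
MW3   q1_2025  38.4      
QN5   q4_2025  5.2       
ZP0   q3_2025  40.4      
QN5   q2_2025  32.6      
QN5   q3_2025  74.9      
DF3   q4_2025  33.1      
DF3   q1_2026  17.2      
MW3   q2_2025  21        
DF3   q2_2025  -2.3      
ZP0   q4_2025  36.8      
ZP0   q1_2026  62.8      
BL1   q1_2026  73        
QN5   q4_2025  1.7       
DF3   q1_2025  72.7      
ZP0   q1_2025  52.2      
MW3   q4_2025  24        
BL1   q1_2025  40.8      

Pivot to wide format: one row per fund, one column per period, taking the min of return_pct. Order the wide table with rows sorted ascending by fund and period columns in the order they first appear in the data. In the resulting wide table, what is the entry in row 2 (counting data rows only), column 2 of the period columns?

-7.9

With rows sorted ascending by fund, row 2 is fund=DF3. period columns in first-appearance order: q2_2025, q4_2025, q1_2025, q1_2026, q3_2025; column 2 is q4_2025.
Long rows with fund=DF3, period=q4_2025: min(-3.7, -7.9, 33.1) = -7.9.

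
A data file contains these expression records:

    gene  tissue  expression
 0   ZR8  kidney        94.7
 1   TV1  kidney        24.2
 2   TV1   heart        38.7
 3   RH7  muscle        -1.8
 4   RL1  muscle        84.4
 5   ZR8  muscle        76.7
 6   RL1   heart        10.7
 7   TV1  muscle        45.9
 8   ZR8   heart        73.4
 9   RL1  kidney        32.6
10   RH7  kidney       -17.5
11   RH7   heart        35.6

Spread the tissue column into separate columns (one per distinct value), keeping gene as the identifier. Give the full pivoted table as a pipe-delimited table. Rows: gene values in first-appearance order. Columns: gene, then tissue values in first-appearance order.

| gene | kidney | heart | muscle |
| ZR8 | 94.7 | 73.4 | 76.7 |
| TV1 | 24.2 | 38.7 | 45.9 |
| RH7 | -17.5 | 35.6 | -1.8 |
| RL1 | 32.6 | 10.7 | 84.4 |

Columns: gene plus the 3 distinct tissue values (kidney, heart, muscle).
For example, row ZR8 column kidney takes expression=94.7 from the long row (ZR8, kidney).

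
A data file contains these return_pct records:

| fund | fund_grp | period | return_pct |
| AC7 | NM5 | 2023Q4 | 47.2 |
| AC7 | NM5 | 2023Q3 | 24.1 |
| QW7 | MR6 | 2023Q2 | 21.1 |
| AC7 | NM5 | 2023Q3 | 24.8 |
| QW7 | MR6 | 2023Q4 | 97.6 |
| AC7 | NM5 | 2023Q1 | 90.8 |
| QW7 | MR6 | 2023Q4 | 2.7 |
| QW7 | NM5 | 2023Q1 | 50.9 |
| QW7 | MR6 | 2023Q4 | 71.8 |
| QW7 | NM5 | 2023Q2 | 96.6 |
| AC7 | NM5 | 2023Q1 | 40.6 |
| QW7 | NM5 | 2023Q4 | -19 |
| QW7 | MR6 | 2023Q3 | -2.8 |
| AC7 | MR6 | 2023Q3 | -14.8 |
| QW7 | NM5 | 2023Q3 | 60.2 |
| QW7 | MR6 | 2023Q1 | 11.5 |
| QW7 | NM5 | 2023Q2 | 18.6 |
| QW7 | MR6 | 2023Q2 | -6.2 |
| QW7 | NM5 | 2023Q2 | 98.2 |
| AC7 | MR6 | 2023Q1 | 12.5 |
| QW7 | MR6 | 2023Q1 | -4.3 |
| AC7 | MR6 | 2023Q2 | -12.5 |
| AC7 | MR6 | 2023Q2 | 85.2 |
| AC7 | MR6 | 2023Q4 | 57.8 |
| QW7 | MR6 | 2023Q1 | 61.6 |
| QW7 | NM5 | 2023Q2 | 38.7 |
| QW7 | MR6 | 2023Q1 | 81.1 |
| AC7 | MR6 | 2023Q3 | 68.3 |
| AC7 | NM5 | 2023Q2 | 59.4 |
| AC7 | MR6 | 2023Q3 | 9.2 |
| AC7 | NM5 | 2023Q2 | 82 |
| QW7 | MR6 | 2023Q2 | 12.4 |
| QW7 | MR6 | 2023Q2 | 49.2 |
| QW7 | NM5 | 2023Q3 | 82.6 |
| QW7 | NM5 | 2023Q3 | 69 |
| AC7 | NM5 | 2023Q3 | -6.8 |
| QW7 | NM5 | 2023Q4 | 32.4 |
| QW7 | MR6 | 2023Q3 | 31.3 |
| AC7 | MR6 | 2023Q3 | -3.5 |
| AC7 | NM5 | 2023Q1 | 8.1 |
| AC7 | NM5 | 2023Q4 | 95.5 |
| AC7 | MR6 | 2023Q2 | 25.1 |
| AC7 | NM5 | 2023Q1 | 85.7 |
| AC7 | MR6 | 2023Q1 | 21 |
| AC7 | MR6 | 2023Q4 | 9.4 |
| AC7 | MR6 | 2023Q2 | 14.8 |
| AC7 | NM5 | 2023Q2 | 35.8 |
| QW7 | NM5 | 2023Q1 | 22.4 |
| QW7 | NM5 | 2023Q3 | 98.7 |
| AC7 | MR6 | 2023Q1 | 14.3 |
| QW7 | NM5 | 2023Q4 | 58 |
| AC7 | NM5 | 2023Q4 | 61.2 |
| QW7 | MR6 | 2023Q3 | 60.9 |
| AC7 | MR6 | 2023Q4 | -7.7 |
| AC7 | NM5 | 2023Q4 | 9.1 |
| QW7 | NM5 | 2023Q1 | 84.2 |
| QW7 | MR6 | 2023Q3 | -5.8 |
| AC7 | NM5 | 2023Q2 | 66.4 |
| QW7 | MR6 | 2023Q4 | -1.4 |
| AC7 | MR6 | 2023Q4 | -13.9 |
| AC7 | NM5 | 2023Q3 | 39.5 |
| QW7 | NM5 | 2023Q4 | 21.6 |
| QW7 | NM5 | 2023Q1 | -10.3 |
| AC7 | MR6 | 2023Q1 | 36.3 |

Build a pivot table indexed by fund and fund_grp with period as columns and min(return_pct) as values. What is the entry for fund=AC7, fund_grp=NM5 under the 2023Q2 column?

35.8

Rows with fund=AC7, fund_grp=NM5 and period=2023Q2: return_pct values are 59.4, 82, 35.8, 66.4.
min(59.4, 82, 35.8, 66.4) = 35.8.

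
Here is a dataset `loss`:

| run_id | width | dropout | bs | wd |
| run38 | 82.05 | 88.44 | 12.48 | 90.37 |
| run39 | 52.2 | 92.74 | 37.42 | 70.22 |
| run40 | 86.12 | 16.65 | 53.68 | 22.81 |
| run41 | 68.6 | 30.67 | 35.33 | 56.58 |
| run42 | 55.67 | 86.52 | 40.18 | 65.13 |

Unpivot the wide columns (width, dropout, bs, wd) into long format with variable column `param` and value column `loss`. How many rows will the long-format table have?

20

5 run_id values × 4 melted columns = 20 rows.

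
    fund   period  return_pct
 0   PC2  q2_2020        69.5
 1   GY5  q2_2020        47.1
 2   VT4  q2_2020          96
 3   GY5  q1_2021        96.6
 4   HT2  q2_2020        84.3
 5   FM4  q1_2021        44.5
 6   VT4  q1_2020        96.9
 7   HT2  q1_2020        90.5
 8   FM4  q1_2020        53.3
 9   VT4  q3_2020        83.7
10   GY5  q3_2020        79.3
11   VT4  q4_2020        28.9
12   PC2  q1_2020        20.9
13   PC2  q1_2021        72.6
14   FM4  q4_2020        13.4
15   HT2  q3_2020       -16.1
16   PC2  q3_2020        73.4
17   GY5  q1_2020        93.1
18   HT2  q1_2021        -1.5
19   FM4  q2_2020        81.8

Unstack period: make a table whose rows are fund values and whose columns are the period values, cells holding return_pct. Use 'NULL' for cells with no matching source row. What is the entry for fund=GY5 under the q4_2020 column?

NULL

No long-format row has fund=GY5 and period=q4_2020, so the cell is NULL.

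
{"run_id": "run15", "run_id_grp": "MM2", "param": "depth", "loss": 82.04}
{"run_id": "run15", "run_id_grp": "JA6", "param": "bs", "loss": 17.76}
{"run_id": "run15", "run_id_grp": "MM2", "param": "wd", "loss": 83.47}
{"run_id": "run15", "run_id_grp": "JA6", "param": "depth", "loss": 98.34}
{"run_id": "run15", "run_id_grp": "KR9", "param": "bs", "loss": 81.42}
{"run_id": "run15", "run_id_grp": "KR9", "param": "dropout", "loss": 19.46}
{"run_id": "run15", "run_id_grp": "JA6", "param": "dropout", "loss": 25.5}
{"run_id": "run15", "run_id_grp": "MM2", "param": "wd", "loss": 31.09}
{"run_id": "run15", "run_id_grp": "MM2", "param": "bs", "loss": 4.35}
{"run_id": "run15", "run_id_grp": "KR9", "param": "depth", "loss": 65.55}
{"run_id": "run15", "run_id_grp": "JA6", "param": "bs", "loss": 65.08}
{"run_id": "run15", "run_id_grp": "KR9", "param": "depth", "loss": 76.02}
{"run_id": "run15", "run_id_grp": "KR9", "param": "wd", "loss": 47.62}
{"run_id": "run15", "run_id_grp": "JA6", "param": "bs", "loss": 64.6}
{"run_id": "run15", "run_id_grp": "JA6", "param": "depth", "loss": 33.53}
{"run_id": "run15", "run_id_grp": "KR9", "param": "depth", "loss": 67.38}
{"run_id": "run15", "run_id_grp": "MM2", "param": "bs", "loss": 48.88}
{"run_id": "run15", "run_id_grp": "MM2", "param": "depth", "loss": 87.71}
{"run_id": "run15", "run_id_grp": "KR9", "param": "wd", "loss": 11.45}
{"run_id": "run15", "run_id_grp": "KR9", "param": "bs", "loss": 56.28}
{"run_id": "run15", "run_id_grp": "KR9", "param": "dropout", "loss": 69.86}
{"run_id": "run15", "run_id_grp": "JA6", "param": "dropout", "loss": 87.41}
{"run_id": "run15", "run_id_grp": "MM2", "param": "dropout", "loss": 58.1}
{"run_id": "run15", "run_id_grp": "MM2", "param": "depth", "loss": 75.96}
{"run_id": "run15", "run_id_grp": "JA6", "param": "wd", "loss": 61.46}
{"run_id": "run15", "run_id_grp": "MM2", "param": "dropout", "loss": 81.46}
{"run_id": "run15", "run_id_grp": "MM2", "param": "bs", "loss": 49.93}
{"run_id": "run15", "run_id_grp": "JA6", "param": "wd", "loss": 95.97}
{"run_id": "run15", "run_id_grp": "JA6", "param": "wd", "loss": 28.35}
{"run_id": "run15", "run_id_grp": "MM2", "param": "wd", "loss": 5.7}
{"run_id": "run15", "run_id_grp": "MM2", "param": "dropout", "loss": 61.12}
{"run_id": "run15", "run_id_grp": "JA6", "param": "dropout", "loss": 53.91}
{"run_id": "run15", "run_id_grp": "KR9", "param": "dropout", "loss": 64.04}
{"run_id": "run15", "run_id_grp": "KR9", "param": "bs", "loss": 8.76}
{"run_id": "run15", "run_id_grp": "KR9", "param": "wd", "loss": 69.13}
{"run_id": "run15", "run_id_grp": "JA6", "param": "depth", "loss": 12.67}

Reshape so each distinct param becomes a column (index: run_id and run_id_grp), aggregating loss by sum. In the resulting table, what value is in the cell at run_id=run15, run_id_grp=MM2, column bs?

Rows with run_id=run15, run_id_grp=MM2 and param=bs: loss values are 4.35, 48.88, 49.93.
4.35 + 48.88 + 49.93 = 103.16.

103.16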